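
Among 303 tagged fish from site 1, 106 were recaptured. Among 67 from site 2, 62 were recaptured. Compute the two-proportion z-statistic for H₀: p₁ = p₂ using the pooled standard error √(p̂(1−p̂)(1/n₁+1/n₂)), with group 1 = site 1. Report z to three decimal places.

z = -8.563

p̂₁ = 106/303 = 0.34983, p̂₂ = 62/67 = 0.92537.
Pooled p̂ = (106+62)/(303+67) = 168/370 = 0.45405.
Pooled SE = √[0.2478890·0.01822570] ≈ 0.067216.
z = (p̂₁ − p̂₂)/SE = (0.34983 − 0.92537)/0.067216 = -0.57554/0.067216 = -8.563.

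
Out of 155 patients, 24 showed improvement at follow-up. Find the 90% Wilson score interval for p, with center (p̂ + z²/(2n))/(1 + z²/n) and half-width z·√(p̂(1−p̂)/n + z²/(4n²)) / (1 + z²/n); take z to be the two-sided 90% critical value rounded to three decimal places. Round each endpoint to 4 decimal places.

(0.1130, 0.2085)

p̂ = 24/155 = 0.15484; z = 1.645, so z² = 2.706025.
1 + z²/n = 1.017458.
Center = (0.15484 + 0.008729)/1.017458 = 0.16076.
Radicand: p̂(1−p̂)/n + z²/(4n²) = 0.000844282 + 0.000028158 = 0.000872440.
Half-width = 1.645·√0.000872440/1.017458 = 0.04775.
So the interval runs from 0.1130 to 0.2085.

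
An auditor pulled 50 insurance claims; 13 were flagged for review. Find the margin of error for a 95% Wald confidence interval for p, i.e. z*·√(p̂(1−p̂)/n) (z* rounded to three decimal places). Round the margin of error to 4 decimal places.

The sample proportion is 13/50 = 0.26000.
SE = √(p̂(1−p̂)/n) = √(0.192400/50) = 0.062032.
For 95% confidence, z* = 1.960.
ME = 1.960·0.062032 = 0.1216.

ME = 0.1216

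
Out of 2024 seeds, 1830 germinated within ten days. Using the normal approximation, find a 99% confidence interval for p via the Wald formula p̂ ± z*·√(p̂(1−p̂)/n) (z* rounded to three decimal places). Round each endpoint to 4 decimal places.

Sample proportion p̂ = 1830/2024 = 0.90415.
SE = √(p̂(1−p̂)/n) = √(0.086663/2024) = 0.006544.
z* = 2.576 at the 99% level.
Margin = 2.576·0.006544 = 0.01686.
CI: 0.90415 ± 0.01686 = (0.8873, 0.9210).

(0.8873, 0.9210)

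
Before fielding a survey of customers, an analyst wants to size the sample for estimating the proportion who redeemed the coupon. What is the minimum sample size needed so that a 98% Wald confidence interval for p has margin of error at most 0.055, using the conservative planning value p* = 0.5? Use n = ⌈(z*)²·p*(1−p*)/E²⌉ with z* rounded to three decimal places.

n = 448

For 98% confidence, z* = 2.326.
p*(1−p*) = 0.2500.
(z*)²·p*(1−p*)/E² = 5.410276·0.2500/0.003025 = 447.130.
⌈447.130⌉ = 448.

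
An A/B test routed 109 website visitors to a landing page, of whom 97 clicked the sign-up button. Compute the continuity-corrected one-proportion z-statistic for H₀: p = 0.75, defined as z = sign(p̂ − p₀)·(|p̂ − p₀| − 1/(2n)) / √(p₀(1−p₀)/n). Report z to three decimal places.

Sample proportion p̂ = 97/109 = 0.88991. p̂ − p₀ = 0.139908.
Continuity correction 1/(2n) = 1/218 = 0.004587.
Corrected numerator: |0.139908| − 0.004587 = 0.135321.
SE₀ = √(0.75·0.25/109) = 0.041475.
z = +0.135321/0.041475 = 3.263.

z = 3.263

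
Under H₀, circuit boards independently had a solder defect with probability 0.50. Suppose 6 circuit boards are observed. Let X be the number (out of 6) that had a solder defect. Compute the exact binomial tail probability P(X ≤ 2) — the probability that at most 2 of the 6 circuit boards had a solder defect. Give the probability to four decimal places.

P = 0.3438

X ~ Binomial(n=6, p=0.50).
P(X ≤ 2) = C(6,0)·0.50^0·0.50^6 + C(6,1)·0.50^1·0.50^5 + C(6,2)·0.50^2·0.50^4.
= 0.015625 + 0.093750 + 0.234375 = 0.3438.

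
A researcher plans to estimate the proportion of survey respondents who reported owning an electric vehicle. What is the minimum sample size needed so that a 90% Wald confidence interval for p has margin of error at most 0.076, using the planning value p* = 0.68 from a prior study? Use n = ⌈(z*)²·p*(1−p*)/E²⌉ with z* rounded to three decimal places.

n = 102

z* = 1.645 at the 90% level.
p*(1−p*) = 0.68·0.32 = 0.2176.
(z*)²·p*(1−p*)/E² = 2.706025·0.2176/0.005776 = 101.944.
⌈101.944⌉ = 102.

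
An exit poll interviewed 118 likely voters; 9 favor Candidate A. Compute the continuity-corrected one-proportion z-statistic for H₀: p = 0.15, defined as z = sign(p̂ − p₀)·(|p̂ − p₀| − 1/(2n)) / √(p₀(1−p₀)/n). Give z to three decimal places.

With x = 9 successes in n = 118, p̂ = 0.07627. p̂ − p₀ = -0.073729.
Continuity correction 1/(2n) = 1/236 = 0.004237.
Corrected numerator: |-0.073729| − 0.004237 = 0.069492.
Under H₀, SE = √(p₀(1−p₀)/n) = √(0.15·0.85/118) = √0.001080508 = 0.032871.
z = −0.069492/0.032871 = -2.114.

z = -2.114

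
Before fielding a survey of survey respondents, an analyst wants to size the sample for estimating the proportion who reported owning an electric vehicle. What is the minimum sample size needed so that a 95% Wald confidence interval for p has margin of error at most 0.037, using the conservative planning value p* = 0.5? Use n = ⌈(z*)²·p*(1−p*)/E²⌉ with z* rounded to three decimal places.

n = 702

The 95% critical value is z* = 1.960.
p*(1−p*) = 0.50·0.50 = 0.2500.
Required n before rounding: 3.841600 × 0.2500 / 0.037² = 701.534.
⌈701.534⌉ = 702.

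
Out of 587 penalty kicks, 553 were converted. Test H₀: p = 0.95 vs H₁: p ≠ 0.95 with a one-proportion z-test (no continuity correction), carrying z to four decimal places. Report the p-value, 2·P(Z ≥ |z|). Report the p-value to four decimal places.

p-value = 0.3785

Sample proportion p̂ = 553/587 = 0.94208.
Under H₀, SE = √(p₀(1−p₀)/n) = √(0.95·0.05/587) = √0.000080920 = 0.008996.
z = (p̂ − p₀)/SE = (553/587 − 0.95)/0.008996 ≈ -0.8806.
p-value = 2·P(Z ≥ |z|) with z = -0.8806 → 0.3785.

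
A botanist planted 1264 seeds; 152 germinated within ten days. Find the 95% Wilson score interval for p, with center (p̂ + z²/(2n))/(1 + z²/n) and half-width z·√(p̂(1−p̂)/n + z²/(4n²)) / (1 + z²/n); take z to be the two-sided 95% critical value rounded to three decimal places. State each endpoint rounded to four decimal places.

(0.1035, 0.1393)

Here p̂ = 152/1264 = 0.12025 and z = 1.960 (z² = 3.841600).
1 + z²/n = 1.003039.
Adjusted center: (0.12025 + z²/(2n))/1.003039 = 0.12140.
Radicand: p̂(1−p̂)/n + z²/(4n²) = 0.000083696 + 0.000000601 = 0.000084297.
Half-width = z·√(radicand)/denom = 1.960·0.009181/1.003039 = 0.01794.
CI: 0.12140 ± 0.01794 = (0.1035, 0.1393).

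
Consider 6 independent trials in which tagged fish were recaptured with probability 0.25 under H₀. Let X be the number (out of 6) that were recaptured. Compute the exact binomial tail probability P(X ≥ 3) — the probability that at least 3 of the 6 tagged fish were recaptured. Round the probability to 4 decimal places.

X is binomial with n = 6 and p = 0.25.
P(X ≥ 3) = C(6,3)·0.25^3·0.75^3 + C(6,4)·0.25^4·0.75^2 + C(6,5)·0.25^5·0.75^1 + C(6,6)·0.25^6·0.75^0.
= 0.131836 + 0.032959 + 0.004395 + 0.000244 = 0.1694.

P = 0.1694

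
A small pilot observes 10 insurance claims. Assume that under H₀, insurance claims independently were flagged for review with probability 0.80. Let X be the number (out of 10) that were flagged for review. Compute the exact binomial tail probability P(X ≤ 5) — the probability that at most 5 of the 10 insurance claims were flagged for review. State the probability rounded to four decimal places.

X ~ Binomial(n=10, p=0.80).
P(X ≤ 5) = Σ_{j=0}^{5} C(10,j)·0.80^j·0.20^{10−j}.
= 0.000000 + 0.000004 + 0.000074 + 0.000786 + 0.005505 + 0.026424 = 0.0328.

P = 0.0328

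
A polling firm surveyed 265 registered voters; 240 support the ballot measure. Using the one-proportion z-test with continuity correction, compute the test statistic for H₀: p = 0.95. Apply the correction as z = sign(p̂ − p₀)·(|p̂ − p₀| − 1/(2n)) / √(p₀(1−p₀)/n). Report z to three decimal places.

The sample proportion is 240/265 = 0.90566. p̂ − p₀ = -0.044340.
1/(2n) = 0.001887.
Corrected numerator: |-0.044340| − 0.001887 = 0.042453.
SE₀ = √(0.95·0.05/265) = 0.013388.
z = −0.042453/0.013388 = -3.171.

z = -3.171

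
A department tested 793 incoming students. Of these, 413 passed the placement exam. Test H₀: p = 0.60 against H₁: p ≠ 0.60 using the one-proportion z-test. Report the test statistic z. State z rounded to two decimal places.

The sample proportion is 413/793 = 0.52081.
SE₀ = √(0.60·0.40/793) = 0.017397.
Test statistic: z = -0.07919/0.017397 = -4.55.

z = -4.55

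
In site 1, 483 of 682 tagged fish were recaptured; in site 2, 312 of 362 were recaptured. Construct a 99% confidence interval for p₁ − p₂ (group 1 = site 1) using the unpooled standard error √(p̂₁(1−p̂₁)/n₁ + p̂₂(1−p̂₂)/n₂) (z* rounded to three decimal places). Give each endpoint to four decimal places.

(-0.2184, -0.0889)

p̂₁ = 483/682 = 0.70821, p̂₂ = 312/362 = 0.86188; p̂₁ − p̂₂ = -0.15367.
SE = √(0.000303003 + 0.000328851) = √0.000631854 = 0.025137.
The 99% critical value is z* = 2.576. Margin of error = 0.06475.
Interval: -0.15367 ± 0.06475 → (-0.2184, -0.0889).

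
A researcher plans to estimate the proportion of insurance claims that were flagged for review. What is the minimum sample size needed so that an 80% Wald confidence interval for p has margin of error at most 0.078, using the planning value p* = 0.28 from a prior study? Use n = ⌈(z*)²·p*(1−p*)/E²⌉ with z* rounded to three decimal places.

For 80% confidence, z* = 1.282.
p*(1−p*) = 0.28·0.72 = 0.2016.
Required n before rounding: 1.643524 × 0.2016 / 0.078² = 54.460.
Rounding up, n = 55.

n = 55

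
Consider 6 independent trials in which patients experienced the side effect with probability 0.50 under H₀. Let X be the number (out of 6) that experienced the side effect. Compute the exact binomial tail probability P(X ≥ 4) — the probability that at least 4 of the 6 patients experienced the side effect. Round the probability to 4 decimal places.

P = 0.3438

X is binomial with n = 6 and p = 0.50.
P(X ≥ 4) = C(6,4)·0.50^4·0.50^2 + C(6,5)·0.50^5·0.50^1 + C(6,6)·0.50^6·0.50^0.
= 0.234375 + 0.093750 + 0.015625 = 0.3438.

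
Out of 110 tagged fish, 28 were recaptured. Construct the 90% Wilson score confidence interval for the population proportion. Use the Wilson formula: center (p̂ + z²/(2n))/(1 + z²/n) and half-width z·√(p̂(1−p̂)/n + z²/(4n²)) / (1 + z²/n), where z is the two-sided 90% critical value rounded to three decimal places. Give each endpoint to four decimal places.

(0.1927, 0.3282)

p̂ = 28/110 = 0.25455; z = 1.645, so z² = 2.706025.
1 + z²/n = 1.024600.
Center = (0.25455 + 0.012300)/1.024600 = 0.26044.
Radicand: p̂(1−p̂)/n + z²/(4n²) = 0.001725019 + 0.000055910 = 0.001780929.
Half-width = 1.645·√0.001780929/1.024600 = 0.06775.
So the interval runs from 0.1927 to 0.3282.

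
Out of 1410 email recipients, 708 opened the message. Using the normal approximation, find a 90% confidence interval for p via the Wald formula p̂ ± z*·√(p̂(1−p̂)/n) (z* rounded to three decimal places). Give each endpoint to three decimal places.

(0.480, 0.524)

The sample proportion is 708/1410 = 0.50213.
SE(p̂) = √(0.50213·0.49787/1410) = 0.013315.
z* = 1.645 at the 90% level.
Margin of error: 1.645 × 0.013315 = 0.02190.
So the interval runs from 0.480 to 0.524.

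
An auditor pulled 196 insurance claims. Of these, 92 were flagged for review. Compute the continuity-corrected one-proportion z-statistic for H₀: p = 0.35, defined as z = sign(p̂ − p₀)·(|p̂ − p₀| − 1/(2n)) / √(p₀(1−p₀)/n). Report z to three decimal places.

With x = 92 successes in n = 196, p̂ = 0.46939. p̂ − p₀ = 0.119388.
1/(2n) = 0.002551.
Corrected numerator: |0.119388| − 0.002551 = 0.116837.
Under H₀, SE = √(p₀(1−p₀)/n) = √(0.35·0.65/196) = √0.001160714 = 0.034069.
z = (+)0.116837/0.034069 = 3.429.

z = 3.429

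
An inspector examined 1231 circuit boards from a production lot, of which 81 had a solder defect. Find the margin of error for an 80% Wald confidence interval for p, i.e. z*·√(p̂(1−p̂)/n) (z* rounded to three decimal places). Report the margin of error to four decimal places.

ME = 0.0091

Sample proportion p̂ = 81/1231 = 0.06580.
SE(p̂) = √(0.06580·0.93420/1231) = 0.007066.
For 80% confidence, z* = 1.282.
Margin of error = z*·SE = 1.282 × 0.007066 = 0.0091.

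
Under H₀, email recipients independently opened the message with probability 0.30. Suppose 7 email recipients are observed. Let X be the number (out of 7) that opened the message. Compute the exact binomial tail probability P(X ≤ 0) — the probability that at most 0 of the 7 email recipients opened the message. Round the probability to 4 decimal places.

X is binomial with n = 7 and p = 0.30.
P(X ≤ 0) = C(7,0)·0.30^0·0.70^7.
= 0.082354 = 0.0824.

P = 0.0824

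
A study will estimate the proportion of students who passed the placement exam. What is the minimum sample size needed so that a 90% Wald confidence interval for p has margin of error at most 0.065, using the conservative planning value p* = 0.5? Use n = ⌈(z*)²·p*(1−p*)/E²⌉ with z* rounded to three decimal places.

n = 161

z* = 1.645 at the 90% level.
p*(1−p*) = 0.50·0.50 = 0.2500.
(z*)²·p*(1−p*)/E² = 2.706025·0.2500/0.004225 = 160.120.
Rounding up, n = 161.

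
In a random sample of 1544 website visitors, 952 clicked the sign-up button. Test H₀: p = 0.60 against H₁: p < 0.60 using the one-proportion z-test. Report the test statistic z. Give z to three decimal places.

z = 1.330

Sample proportion p̂ = 952/1544 = 0.61658.
Null standard error: √(0.60·0.40/1544) = √0.000155440 = 0.012468.
z = (0.61658 − 0.60)/0.012468 = 0.01658/0.012468 = 1.330.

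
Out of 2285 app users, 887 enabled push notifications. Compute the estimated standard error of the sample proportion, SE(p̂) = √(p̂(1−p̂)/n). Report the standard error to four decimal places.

SE = 0.0102

p̂ = 887/2285 = 0.38818.
p̂(1−p̂) = 0.38818·0.61182 = 0.237496.
SE = √(0.237496/2285) = 0.0102.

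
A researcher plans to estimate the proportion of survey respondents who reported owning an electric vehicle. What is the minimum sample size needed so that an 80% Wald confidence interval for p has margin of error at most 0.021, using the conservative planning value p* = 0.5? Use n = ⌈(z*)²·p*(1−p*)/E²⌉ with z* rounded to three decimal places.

n = 932

z* = 1.282 at the 80% level.
p*(1−p*) = 0.2500.
Required n before rounding: 1.643524 × 0.2500 / 0.021² = 931.703.
Rounding up, n = 932.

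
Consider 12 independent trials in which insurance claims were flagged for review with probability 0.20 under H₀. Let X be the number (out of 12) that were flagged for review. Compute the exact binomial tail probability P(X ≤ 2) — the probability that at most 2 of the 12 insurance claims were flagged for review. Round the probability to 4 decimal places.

P = 0.5583

X ~ Binomial(n=12, p=0.20).
P(X ≤ 2) = C(12,0)·0.20^0·0.80^12 + C(12,1)·0.20^1·0.80^11 + C(12,2)·0.20^2·0.80^10.
= 0.068719 + 0.206158 + 0.283468 = 0.5583.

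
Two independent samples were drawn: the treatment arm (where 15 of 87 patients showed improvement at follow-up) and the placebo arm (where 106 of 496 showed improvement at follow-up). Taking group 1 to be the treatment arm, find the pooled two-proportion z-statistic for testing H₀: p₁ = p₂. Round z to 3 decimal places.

z = -0.876

Sample proportions: p̂₁ = 15/87 = 0.17241 and p̂₂ = 106/496 = 0.21371.
Pooling: p̂ = 121/583 = 0.20755.
Pooled SE = √[0.1644713·0.01351038] ≈ 0.047139.
z = -0.04130/0.047139 = -0.876.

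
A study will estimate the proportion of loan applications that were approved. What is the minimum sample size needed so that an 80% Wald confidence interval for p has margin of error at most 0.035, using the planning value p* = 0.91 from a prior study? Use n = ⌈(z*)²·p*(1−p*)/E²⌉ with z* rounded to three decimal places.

z* = 1.282 at the 80% level.
p*(1−p*) = 0.0819.
(z*)²·p*(1−p*)/E² = 1.643524·0.0819/0.001225 = 109.881.
⌈109.881⌉ = 110.

n = 110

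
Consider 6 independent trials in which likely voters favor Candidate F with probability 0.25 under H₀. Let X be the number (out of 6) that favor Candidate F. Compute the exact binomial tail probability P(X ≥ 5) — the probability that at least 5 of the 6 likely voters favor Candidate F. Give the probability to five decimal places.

P = 0.00464

X is binomial with n = 6 and p = 0.25.
P(X ≥ 5) = C(6,5)·0.25^5·0.75^1 + C(6,6)·0.25^6·0.75^0.
= 0.004395 + 0.000244 = 0.00464.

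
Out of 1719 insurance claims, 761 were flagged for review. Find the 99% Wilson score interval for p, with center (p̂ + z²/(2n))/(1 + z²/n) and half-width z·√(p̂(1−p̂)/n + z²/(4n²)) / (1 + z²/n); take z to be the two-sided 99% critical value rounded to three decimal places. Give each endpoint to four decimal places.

(0.4121, 0.4737)

Here p̂ = 761/1719 = 0.44270 and z = 2.576 (z² = 6.635776).
1 + z²/n = 1.003860.
Adjusted center: (0.44270 + z²/(2n))/1.003860 = 0.44292.
Radicand: p̂(1−p̂)/n + z²/(4n²) = 0.000143523 + 0.000000561 = 0.000144084.
Half-width = 2.576·√0.000144084/1.003860 = 0.03080.
So the interval runs from 0.4121 to 0.4737.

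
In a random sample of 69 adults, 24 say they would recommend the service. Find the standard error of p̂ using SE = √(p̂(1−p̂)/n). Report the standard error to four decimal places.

SE = 0.0573

With x = 24 successes in n = 69, p̂ = 0.34783.
p̂(1−p̂) = 0.226844.
Dividing by n and taking the root: √0.003287594 = 0.0573.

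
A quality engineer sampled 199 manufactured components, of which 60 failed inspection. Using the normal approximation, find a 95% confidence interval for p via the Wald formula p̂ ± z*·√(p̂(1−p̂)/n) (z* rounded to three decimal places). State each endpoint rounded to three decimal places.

(0.238, 0.365)

With x = 60 successes in n = 199, p̂ = 0.30151.
SE = √(p̂(1−p̂)/n) = √(0.210601/199) = 0.032531.
z* = 1.960 at the 95% level.
Margin = 1.960·0.032531 = 0.06376.
Interval: 0.30151 ± 0.06376 → (0.238, 0.365).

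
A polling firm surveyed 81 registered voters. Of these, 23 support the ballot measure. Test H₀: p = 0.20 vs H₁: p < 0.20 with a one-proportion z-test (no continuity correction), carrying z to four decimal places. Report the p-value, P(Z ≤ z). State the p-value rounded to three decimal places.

p-value = 0.971

Sample proportion p̂ = 23/81 = 0.28395.
SE₀ = √(0.20·0.80/81) = 0.044444.
z = (p̂ − p₀)/SE = (23/81 − 0.20)/0.044444 ≈ 1.8889.
From the standard normal, P(Z ≤ z) = 0.971.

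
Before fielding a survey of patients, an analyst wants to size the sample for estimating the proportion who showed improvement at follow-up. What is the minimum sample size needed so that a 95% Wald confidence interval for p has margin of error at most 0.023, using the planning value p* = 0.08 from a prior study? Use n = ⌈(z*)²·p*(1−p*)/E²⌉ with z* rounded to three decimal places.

For 95% confidence, z* = 1.960.
p*(1−p*) = 0.0736.
(z*)²·p*(1−p*)/E² = 3.841600·0.0736/0.000529 = 534.483.
Rounding up, n = 535.

n = 535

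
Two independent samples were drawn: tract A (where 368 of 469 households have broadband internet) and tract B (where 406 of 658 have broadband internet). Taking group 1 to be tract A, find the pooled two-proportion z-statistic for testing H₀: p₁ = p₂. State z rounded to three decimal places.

Sample proportions: p̂₁ = 368/469 = 0.78465 and p̂₂ = 406/658 = 0.61702.
Pooling: p̂ = 774/1127 = 0.68678.
Pooled SE = √[0.2151136·0.00365195] ≈ 0.028028.
z = 0.16763/0.028028 = 5.981.

z = 5.981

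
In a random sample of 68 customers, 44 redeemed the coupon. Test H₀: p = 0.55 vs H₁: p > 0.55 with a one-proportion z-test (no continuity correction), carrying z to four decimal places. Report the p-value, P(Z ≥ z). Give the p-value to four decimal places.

Sample proportion p̂ = 44/68 = 0.64706.
SE₀ = √(0.55·0.45/68) = 0.060330.
Test statistic (full precision, shown to 4 dp): z = (44/68 − 0.55)/SE₀ ≈ 1.6088.
From the standard normal, P(Z ≥ z) = 0.0538.

p-value = 0.0538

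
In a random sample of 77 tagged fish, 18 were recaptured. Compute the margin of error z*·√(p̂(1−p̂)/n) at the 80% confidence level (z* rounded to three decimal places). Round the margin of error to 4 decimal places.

Sample proportion p̂ = 18/77 = 0.23377.
SE = √(p̂(1−p̂)/n) = √(0.179120/77) = 0.048231.
z* = 1.282 at the 80% level.
So ME = 0.0618.

ME = 0.0618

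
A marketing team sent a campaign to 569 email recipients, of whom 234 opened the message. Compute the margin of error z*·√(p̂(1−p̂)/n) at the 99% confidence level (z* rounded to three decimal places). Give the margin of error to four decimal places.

ME = 0.0531

The sample proportion is 234/569 = 0.41125.
SE = √(p̂(1−p̂)/n) = √(0.242123/569) = 0.020628.
The 99% critical value is z* = 2.576.
ME = 2.576·0.020628 = 0.0531.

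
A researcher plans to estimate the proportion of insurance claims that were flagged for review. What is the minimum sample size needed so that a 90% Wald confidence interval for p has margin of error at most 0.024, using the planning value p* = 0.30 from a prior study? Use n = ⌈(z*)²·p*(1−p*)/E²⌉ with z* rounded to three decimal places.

For 90% confidence, z* = 1.645.
p*(1−p*) = 0.2100.
(z*)²·p*(1−p*)/E² = 2.706025·0.2100/0.000576 = 986.572.
⌈986.572⌉ = 987.

n = 987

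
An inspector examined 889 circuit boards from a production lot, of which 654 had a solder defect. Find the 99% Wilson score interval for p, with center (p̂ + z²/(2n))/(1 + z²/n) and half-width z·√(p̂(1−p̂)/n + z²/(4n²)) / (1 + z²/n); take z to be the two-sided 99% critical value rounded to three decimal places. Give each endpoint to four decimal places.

(0.6959, 0.7719)

Here p̂ = 654/889 = 0.73566 and z = 2.576 (z² = 6.635776).
Denominator 1 + z²/n = 1 + 6.635776/889 = 1.007464.
Center = (0.73566 + 0.003732)/1.007464 = 0.73391.
Radicand: p̂(1−p̂)/n + z²/(4n²) = 0.000218746 + 0.000002099 = 0.000220845.
Half-width = z·√(radicand)/denom = 2.576·0.014861/1.007464 = 0.03800.
So the interval runs from 0.6959 to 0.7719.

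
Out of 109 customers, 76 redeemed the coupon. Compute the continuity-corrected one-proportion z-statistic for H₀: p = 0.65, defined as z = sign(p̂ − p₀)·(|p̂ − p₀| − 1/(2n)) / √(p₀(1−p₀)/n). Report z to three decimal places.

z = 0.934

With x = 76 successes in n = 109, p̂ = 0.69725. p̂ − p₀ = 0.047248.
Continuity correction 1/(2n) = 1/218 = 0.004587.
Corrected numerator: |0.047248| − 0.004587 = 0.042661.
SE₀ = √(0.65·0.35/109) = 0.045685.
z = +0.042661/0.045685 = 0.934.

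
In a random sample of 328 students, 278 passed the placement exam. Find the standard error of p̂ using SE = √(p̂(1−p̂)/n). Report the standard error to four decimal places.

p̂ = 278/328 = 0.84756.
p̂(1−p̂) = 0.84756·0.15244 = 0.129202.
Dividing by n and taking the root: √0.000393909 = 0.0198.

SE = 0.0198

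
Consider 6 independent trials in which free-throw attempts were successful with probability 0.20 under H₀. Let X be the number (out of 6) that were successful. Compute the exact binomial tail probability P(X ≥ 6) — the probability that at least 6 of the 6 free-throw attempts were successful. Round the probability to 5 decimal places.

X is binomial with n = 6 and p = 0.20.
P(X ≥ 6) = C(6,6)·0.20^6·0.80^0.
= 0.000064 = 0.00006.

P = 0.00006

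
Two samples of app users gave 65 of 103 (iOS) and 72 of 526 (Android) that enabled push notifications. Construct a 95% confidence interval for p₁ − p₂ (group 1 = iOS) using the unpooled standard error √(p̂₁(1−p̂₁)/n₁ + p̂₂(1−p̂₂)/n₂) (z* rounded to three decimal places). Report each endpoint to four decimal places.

p̂₁ = 65/103 = 0.63107, p̂₂ = 72/526 = 0.13688; p̂₁ − p̂₂ = 0.49419.
SE = √(0.002260400 + 0.000224611) = √0.002485011 = 0.049850.
For 95% confidence, z* = 1.960. Margin = 1.960·0.049850 = 0.09771.
Interval: 0.49419 ± 0.09771 → (0.3965, 0.5919).

(0.3965, 0.5919)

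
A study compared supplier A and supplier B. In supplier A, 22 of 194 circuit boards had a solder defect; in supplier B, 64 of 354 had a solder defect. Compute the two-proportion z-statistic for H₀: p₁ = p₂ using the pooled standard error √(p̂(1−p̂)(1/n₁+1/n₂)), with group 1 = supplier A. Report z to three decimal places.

z = -2.074

Sample proportions: p̂₁ = 22/194 = 0.11340 and p̂₂ = 64/354 = 0.18079.
Pooling: p̂ = 86/548 = 0.15693.
SE = √[p̂(1−p̂)(1/n₁+1/n₂)] = √[0.15693·0.84307·(1/194+1/354)] ≈ 0.032492.
z = -0.06739/0.032492 = -2.074.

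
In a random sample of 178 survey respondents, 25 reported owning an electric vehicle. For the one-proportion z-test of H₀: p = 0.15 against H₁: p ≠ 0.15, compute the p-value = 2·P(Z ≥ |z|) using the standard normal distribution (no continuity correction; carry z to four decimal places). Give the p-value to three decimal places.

p̂ = 25/178 = 0.14045.
Null standard error: √(0.15·0.85/178) = √0.000716292 = 0.026764.
Test statistic (full precision, shown to 4 dp): z = (25/178 − 0.15)/SE₀ ≈ -0.3568.
p-value = 2·P(Z ≥ |z|) with z = -0.3568 → 0.721.

p-value = 0.721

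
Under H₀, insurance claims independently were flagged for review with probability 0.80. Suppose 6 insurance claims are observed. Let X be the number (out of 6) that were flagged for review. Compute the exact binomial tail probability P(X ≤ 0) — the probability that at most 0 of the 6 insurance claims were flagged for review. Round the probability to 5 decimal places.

X ~ Binomial(n=6, p=0.80).
P(X ≤ 0) = C(6,0)·0.80^0·0.20^6.
= 0.000064 = 0.00006.

P = 0.00006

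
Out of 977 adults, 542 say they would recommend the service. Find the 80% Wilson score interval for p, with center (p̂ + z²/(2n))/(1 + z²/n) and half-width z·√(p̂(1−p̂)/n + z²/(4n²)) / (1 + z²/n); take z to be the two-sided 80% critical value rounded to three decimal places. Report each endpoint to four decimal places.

(0.5343, 0.5750)

Here p̂ = 542/977 = 0.55476 and z = 1.282 (z² = 1.643524).
Denominator 1 + z²/n = 1 + 1.643524/977 = 1.001682.
Center = (0.55476 + 0.000841)/1.001682 = 0.55467.
Radicand: p̂(1−p̂)/n + z²/(4n²) = 0.000252816 + 0.000000430 = 0.000253246.
Half-width = z·√(radicand)/denom = 1.282·0.015914/1.001682 = 0.02037.
CI: 0.55467 ± 0.02037 = (0.5343, 0.5750).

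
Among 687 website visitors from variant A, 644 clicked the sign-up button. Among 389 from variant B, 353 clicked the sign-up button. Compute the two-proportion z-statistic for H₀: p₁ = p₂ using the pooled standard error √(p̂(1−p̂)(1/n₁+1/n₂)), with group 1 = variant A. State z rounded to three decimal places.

z = 1.810

p̂₁ = 644/687 = 0.93741, p̂₂ = 353/389 = 0.90746.
Pooling: p̂ = 997/1076 = 0.92658.
SE = √[p̂(1−p̂)(1/n₁+1/n₂)] = √[0.92658·0.07342·(1/687+1/389)] ≈ 0.016550.
z = (p̂₁ − p̂₂)/SE = (0.93741 − 0.90746)/0.016550 = 0.02995/0.016550 = 1.810.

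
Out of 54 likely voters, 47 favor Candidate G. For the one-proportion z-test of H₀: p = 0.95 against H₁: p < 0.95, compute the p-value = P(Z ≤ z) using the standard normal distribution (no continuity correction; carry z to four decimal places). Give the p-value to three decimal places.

Sample proportion p̂ = 47/54 = 0.87037.
SE₀ = √(0.95·0.05/54) = 0.029659.
z = (p̂ − p₀)/SE = (47/54 − 0.95)/0.029659 ≈ -2.6849.
p-value = P(Z ≤ z) with z = -2.6849 → 0.004.

p-value = 0.004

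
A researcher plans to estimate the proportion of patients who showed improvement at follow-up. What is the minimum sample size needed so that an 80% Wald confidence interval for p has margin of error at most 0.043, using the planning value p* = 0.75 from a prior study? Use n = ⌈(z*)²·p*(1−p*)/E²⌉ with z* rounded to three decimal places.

z* = 1.282 at the 80% level.
p*(1−p*) = 0.75·0.25 = 0.1875.
(z*)²·p*(1−p*)/E² = 1.643524·0.1875/0.001849 = 166.663.
Rounding up, n = 167.

n = 167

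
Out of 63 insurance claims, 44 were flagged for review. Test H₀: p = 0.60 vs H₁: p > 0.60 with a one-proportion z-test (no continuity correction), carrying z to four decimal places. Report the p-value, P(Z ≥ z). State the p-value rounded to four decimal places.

p-value = 0.0554

Sample proportion p̂ = 44/63 = 0.69841.
SE₀ = √(0.60·0.40/63) = 0.061721.
Test statistic (full precision, shown to 4 dp): z = (44/63 − 0.60)/SE₀ ≈ 1.5945.
p-value = P(Z ≥ z) with z = 1.5945 → 0.0554.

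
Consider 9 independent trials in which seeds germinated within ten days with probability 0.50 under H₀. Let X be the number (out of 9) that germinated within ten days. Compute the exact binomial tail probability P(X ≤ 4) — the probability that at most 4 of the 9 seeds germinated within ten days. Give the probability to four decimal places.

X ~ Binomial(n=9, p=0.50).
P(X ≤ 4) = Σ_{j=0}^{4} C(9,j)·0.50^j·0.50^{9−j}.
= 0.001953 + 0.017578 + 0.070312 + 0.164062 + 0.246094 = 0.5000.

P = 0.5000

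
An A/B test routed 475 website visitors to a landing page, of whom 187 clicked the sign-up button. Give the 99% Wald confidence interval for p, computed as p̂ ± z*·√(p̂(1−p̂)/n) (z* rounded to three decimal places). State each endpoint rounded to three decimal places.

p̂ = 187/475 = 0.39368.
Standard error of p̂: √(0.238697/475) = √0.000502520 = 0.022417.
For 99% confidence, z* = 2.576.
Margin = 2.576·0.022417 = 0.05775.
So the interval runs from 0.336 to 0.451.

(0.336, 0.451)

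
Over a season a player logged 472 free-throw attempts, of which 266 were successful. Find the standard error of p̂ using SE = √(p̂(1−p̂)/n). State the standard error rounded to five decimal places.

Sample proportion p̂ = 266/472 = 0.56356.
p̂(1−p̂) = 0.245960.
SE = √(0.245960/472) = 0.02283.

SE = 0.02283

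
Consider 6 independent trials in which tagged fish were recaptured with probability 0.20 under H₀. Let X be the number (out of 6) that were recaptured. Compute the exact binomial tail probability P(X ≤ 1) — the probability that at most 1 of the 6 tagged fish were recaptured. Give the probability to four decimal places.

X is binomial with n = 6 and p = 0.20.
P(X ≤ 1) = C(6,0)·0.20^0·0.80^6 + C(6,1)·0.20^1·0.80^5.
= 0.262144 + 0.393216 = 0.6554.

P = 0.6554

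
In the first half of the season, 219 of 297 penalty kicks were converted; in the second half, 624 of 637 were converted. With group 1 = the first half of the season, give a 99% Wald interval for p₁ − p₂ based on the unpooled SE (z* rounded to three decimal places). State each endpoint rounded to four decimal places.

(-0.3096, -0.1749)

p̂₁ = 219/297 = 0.73737, p̂₂ = 624/637 = 0.97959; p̂₁ − p̂₂ = -0.24222.
SE = √(0.000652033 + 0.000031384) = √0.000683417 = 0.026142.
The 99% critical value is z* = 2.576. Margin = 2.576·0.026142 = 0.06734.
Interval: -0.24222 ± 0.06734 → (-0.3096, -0.1749).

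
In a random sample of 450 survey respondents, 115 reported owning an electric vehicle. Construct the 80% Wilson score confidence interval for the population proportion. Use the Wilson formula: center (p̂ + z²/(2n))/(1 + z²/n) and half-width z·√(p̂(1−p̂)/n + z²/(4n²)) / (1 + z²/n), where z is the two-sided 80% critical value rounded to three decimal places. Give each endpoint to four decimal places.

Here p̂ = 115/450 = 0.25556 and z = 1.282 (z² = 1.643524).
1 + z²/n = 1.003652.
Adjusted center: (0.25556 + z²/(2n))/1.003652 = 0.25645.
Radicand: p̂(1−p̂)/n + z²/(4n²) = 0.000422771 + 0.000002029 = 0.000424800.
Half-width = 1.282·√0.000424800/1.003652 = 0.02633.
So the interval runs from 0.2301 to 0.2828.

(0.2301, 0.2828)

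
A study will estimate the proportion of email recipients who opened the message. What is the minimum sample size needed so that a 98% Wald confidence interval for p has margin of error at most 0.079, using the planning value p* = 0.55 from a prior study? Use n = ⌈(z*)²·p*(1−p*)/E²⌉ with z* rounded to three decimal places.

z* = 2.326 at the 98% level.
p*(1−p*) = 0.55·0.45 = 0.2475.
Required n before rounding: 5.410276 × 0.2475 / 0.079² = 214.556.
Rounding up, n = 215.

n = 215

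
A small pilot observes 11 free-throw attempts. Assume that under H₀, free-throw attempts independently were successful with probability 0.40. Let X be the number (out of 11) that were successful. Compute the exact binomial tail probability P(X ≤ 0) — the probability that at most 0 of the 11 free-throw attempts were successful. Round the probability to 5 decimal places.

P = 0.00363

X ~ Binomial(n=11, p=0.40).
P(X ≤ 0) = C(11,0)·0.40^0·0.60^11.
= 0.003628 = 0.00363.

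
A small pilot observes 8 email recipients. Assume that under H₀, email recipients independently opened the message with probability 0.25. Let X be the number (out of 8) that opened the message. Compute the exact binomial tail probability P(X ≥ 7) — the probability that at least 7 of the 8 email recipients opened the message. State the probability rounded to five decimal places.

X ~ Binomial(n=8, p=0.25).
P(X ≥ 7) = C(8,7)·0.25^7·0.75^1 + C(8,8)·0.25^8·0.75^0.
= 0.000366 + 0.000015 = 0.00038.

P = 0.00038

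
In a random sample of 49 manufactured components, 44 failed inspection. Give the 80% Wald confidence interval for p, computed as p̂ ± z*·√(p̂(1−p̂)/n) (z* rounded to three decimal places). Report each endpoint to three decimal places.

(0.843, 0.953)

p̂ = 44/49 = 0.89796.
Standard error of p̂: √(0.091628/49) = √0.001869969 = 0.043243.
z* = 1.282 at the 80% level.
Margin of error: 1.282 × 0.043243 = 0.05544.
CI: 0.89796 ± 0.05544 = (0.843, 0.953).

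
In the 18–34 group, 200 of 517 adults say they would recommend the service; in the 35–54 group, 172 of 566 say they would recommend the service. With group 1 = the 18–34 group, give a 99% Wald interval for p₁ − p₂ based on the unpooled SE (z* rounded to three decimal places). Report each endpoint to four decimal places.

(0.0086, 0.1573)

p̂₁ = 0.38685, p̂₂ = 0.30389, so the observed difference is 0.08296.
Unpooled SE = √(p̂₁(1−p̂₁)/n₁ + p̂₂(1−p̂₂)/n₂) = √(0.000458794 + 0.000373745) = 0.028854.
For 99% confidence, z* = 2.576. Margin = 2.576·0.028854 = 0.07433.
So the interval runs from 0.0086 to 0.1573.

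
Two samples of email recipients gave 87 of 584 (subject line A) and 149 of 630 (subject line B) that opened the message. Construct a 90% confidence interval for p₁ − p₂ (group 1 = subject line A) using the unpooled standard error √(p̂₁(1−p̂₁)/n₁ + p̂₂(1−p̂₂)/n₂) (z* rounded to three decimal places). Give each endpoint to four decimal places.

(-0.1245, -0.0506)

p̂₁ = 0.14897, p̂₂ = 0.23651, so the observed difference is -0.08754.
Unpooled SE = √(p̂₁(1−p̂₁)/n₁ + p̂₂(1−p̂₂)/n₂) = √(0.000217089 + 0.000286622) = 0.022444.
z* = 1.645 at the 90% level. Margin of error = 0.03692.
CI: -0.08754 ± 0.03692 = (-0.1245, -0.0506).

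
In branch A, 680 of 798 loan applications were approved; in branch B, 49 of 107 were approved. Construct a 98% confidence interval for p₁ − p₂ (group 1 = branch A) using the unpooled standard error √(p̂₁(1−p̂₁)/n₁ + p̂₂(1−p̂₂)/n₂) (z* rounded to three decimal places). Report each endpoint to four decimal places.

p̂₁ = 0.85213, p̂₂ = 0.45794, so the observed difference is 0.39419.
Unpooled SE = √(p̂₁(1−p̂₁)/n₁ + p̂₂(1−p̂₂)/n₂) = √(0.000157900 + 0.002319919) = 0.049778.
z* = 2.326 at the 98% level. Margin of error = 0.11578.
Interval: 0.39419 ± 0.11578 → (0.2784, 0.5100).

(0.2784, 0.5100)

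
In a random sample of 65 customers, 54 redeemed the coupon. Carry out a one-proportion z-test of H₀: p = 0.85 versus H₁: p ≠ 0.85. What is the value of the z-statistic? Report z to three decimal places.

With x = 54 successes in n = 65, p̂ = 0.83077.
Null standard error: √(0.85·0.15/65) = √0.001961538 = 0.044289.
Test statistic: z = -0.01923/0.044289 = -0.434.

z = -0.434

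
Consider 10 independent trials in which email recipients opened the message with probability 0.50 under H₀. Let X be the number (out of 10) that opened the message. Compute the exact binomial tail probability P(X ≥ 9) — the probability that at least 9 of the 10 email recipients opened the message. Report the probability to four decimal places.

P = 0.0107

X ~ Binomial(n=10, p=0.50).
P(X ≥ 9) = C(10,9)·0.50^9·0.50^1 + C(10,10)·0.50^10·0.50^0.
= 0.009766 + 0.000977 = 0.0107.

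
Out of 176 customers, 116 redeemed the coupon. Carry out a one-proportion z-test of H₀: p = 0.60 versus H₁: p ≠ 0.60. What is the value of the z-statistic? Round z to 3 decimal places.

The sample proportion is 116/176 = 0.65909.
Null standard error: √(0.60·0.40/176) = √0.001363636 = 0.036927.
z = (0.65909 − 0.60)/0.036927 = 0.05909/0.036927 = 1.600.

z = 1.600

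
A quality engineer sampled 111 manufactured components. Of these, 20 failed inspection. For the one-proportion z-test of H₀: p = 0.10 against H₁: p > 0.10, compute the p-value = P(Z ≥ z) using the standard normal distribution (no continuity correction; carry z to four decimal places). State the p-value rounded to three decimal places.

p-value = 0.002

Sample proportion p̂ = 20/111 = 0.18018.
Null standard error: √(0.10·0.90/111) = √0.000810811 = 0.028475.
z = (p̂ − p₀)/SE = (20/111 − 0.10)/0.028475 ≈ 2.8158.
From the standard normal, P(Z ≥ z) = 0.002.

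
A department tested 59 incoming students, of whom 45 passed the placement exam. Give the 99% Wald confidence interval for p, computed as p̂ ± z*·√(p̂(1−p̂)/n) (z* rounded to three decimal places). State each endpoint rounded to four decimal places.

The sample proportion is 45/59 = 0.76271.
SE(p̂) = √(0.76271·0.23729/59) = 0.055385.
z* = 2.576 at the 99% level.
Margin = 2.576·0.055385 = 0.14267.
So the interval runs from 0.6200 to 0.9054.

(0.6200, 0.9054)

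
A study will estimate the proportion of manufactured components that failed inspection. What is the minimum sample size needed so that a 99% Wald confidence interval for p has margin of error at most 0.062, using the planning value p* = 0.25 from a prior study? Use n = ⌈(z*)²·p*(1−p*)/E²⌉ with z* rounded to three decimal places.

n = 324

The 99% critical value is z* = 2.576.
p*(1−p*) = 0.25·0.75 = 0.1875.
Required n before rounding: 6.635776 × 0.1875 / 0.062² = 323.675.
Rounding up, n = 324.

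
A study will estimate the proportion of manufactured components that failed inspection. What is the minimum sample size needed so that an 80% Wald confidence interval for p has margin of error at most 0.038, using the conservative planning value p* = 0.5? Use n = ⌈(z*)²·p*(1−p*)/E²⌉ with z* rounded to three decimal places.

n = 285

The 80% critical value is z* = 1.282.
p*(1−p*) = 0.50·0.50 = 0.2500.
(z*)²·p*(1−p*)/E² = 1.643524·0.2500/0.001444 = 284.544.
Rounding up, n = 285.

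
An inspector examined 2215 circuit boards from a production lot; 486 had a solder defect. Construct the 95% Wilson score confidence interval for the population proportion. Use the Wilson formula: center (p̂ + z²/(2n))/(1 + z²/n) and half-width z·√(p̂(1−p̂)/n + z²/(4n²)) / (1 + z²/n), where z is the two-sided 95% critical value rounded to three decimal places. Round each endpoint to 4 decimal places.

(0.2027, 0.2371)

Here p̂ = 486/2215 = 0.21941 and z = 1.960 (z² = 3.841600).
1 + z²/n = 1.001734.
Adjusted center: (0.21941 + z²/(2n))/1.001734 = 0.21990.
Radicand: p̂(1−p̂)/n + z²/(4n²) = 0.000077323 + 0.000000196 = 0.000077519.
Half-width = z·√(radicand)/denom = 1.960·0.008804/1.001734 = 0.01723.
So the interval runs from 0.2027 to 0.2371.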